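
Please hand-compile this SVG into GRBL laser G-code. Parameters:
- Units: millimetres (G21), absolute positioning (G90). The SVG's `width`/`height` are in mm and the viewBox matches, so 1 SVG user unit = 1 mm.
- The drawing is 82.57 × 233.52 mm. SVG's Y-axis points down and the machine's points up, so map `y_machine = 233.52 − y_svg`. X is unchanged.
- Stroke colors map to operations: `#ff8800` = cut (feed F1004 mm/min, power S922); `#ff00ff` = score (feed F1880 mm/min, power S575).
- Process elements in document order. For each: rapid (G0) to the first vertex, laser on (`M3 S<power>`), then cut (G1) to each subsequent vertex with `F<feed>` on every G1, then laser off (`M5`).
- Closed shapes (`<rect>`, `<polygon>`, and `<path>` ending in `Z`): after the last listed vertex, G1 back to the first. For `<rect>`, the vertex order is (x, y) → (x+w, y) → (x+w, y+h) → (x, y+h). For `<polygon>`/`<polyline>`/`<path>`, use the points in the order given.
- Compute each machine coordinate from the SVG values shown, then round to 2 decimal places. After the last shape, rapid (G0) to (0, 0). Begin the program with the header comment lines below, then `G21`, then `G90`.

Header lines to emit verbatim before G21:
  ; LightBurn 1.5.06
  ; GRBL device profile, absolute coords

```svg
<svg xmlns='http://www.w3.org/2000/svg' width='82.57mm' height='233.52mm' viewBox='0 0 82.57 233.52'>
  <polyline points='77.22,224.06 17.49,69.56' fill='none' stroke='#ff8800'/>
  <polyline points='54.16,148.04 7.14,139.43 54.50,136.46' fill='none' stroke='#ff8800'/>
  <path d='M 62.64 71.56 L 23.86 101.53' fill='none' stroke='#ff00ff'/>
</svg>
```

Since the viewBox matches the mm dimensions, user units are millimetres directly. The only transform is the Y-flip y_m = 233.52 − y_svg.

Shape 1 is a line segment drawn with `<polyline>`. Its stroke #ff8800 means cut at S922, F1004. After flipping Y the toolpath is (77.22,9.46) → (17.49,163.96).

Shape 2 is a open polyline drawn with `<polyline>`. Its stroke #ff8800 means cut at S922, F1004. After flipping Y the toolpath is (54.16,85.48) → (7.14,94.09) → (54.50,97.06).

Shape 3 is a line segment drawn with `<path>`. Its stroke #ff00ff means score at S575, F1880. After flipping Y the toolpath is (62.64,161.96) → (23.86,131.99).

; LightBurn 1.5.06
; GRBL device profile, absolute coords
G21
G90
G0 X77.22 Y9.46
M3 S922
G1 X17.49 Y163.96 F1004
M5
G0 X54.16 Y85.48
M3 S922
G1 X7.14 Y94.09 F1004
G1 X54.50 Y97.06 F1004
M5
G0 X62.64 Y161.96
M3 S575
G1 X23.86 Y131.99 F1880
M5
G0 X0.00 Y0.00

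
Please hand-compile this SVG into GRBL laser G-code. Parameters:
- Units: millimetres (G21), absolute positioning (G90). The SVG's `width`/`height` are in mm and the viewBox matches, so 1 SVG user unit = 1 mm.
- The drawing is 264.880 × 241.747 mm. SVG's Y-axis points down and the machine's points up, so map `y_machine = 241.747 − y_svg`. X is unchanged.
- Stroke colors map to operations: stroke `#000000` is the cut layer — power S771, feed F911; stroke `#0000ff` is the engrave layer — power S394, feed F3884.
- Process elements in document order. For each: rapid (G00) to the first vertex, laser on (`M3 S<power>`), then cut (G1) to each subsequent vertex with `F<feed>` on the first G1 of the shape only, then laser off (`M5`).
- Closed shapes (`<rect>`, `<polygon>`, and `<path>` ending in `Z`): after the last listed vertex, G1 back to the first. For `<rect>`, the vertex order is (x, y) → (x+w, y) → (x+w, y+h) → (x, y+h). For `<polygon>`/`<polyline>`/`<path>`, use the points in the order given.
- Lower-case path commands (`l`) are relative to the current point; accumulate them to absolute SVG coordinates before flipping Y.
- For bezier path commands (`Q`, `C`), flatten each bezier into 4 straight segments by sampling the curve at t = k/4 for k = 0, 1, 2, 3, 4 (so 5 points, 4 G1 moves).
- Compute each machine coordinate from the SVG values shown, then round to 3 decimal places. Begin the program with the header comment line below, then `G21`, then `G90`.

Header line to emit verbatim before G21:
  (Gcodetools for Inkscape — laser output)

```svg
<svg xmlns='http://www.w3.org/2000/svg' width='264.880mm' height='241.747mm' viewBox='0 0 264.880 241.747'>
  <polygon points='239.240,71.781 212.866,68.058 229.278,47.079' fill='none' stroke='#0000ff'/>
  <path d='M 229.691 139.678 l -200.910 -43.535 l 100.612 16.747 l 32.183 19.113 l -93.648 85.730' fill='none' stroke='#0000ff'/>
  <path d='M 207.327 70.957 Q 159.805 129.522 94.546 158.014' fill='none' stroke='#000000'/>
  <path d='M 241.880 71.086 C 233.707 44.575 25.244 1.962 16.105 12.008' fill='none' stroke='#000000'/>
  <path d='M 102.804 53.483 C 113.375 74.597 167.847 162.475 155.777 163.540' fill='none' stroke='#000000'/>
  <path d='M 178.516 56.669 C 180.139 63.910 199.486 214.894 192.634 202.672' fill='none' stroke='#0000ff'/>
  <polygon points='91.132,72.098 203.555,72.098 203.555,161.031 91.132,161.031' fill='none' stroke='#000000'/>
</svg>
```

(Gcodetools for Inkscape — laser output)
G21
G90
G00 X239.240 Y169.966
M3 S394
G1 X212.866 Y173.689 F3884
G1 X229.278 Y194.668
G1 X239.240 Y169.966
M5
G00 X229.691 Y102.069
M3 S394
G1 X28.781 Y145.604 F3884
G1 X129.393 Y128.857
G1 X161.576 Y109.744
G1 X67.928 Y24.014
M5
G00 X207.327 Y170.790
M3 S771
G1 X182.457 Y143.387 F911
G1 X155.371 Y119.743
G1 X126.067 Y99.859
G1 X94.546 Y83.733
M5
G00 X241.880 Y170.661
M3 S771
G1 X204.440 Y192.489 F911
G1 X129.355 Y213.909
G1 X54.089 Y228.474
G1 X16.105 Y229.739
M5
G00 X102.804 Y188.264
M3 S771
G1 X117.238 Y162.310 F911
G1 X137.781 Y125.717
G1 X154.079 Y92.884
G1 X155.777 Y78.207
M5
G00 X178.516 Y185.078
M3 S394
G1 X182.370 Y157.492 F3884
G1 X188.753 Y104.778
G1 X193.547 Y55.714
G1 X192.634 Y39.075
M5
G00 X91.132 Y169.649
M3 S771
G1 X203.555 Y169.649 F911
G1 X203.555 Y80.716
G1 X91.132 Y80.716
G1 X91.132 Y169.649
M5

viewBox `0 0 264.880 241.747` with mm width/height → 1 unit = 1 mm. Flip: y_m = 241.747 − y_svg.

**Shape 1** — `<polygon>` regular polygon, stroke `#0000ff` → engrave (S394, F3884). Machine vertices: (239.240,169.966) → (212.866,173.689) → (229.278,194.668) → (239.240,169.966). Closed: final G1 returns to the first vertex.

**Shape 2** — `<path>` open polyline, stroke `#0000ff` → engrave (S394, F3884). Machine vertices: (229.691,102.069) → (28.781,145.604) → (129.393,128.857) → (161.576,109.744) → (67.928,24.014). Open path.

**Shape 3** — `<path>` quadratic bezier, stroke `#000000` → cut (S771, F911). Control points (SVG): P0=(207.327,70.957), P1=(159.805,129.522), P2=(94.546,158.014); sampled at t=k/4. Machine vertices: (207.327,170.790) → (182.457,143.387) → (155.371,119.743) → (126.067,99.859) → (94.546,83.733). Open path.

**Shape 4** — `<path>` cubic bezier, stroke `#000000` → cut (S771, F911). Control points (SVG): P0=(241.880,71.086), P1=(233.707,44.575), P2=(25.244,1.962), P3=(16.105,12.008); sampled at t=k/4. Machine vertices: (241.880,170.661) → (204.440,192.489) → (129.355,213.909) → (54.089,228.474) → (16.105,229.739). Open path.

**Shape 5** — `<path>` cubic bezier, stroke `#000000` → cut (S771, F911). Control points (SVG): P0=(102.804,53.483), P1=(113.375,74.597), P2=(167.847,162.475), P3=(155.777,163.540); sampled at t=k/4. Machine vertices: (102.804,188.264) → (117.238,162.310) → (137.781,125.717) → (154.079,92.884) → (155.777,78.207). Open path.

**Shape 6** — `<path>` cubic bezier, stroke `#0000ff` → engrave (S394, F3884). Control points (SVG): P0=(178.516,56.669), P1=(180.139,63.910), P2=(199.486,214.894), P3=(192.634,202.672); sampled at t=k/4. Machine vertices: (178.516,185.078) → (182.370,157.492) → (188.753,104.778) → (193.547,55.714) → (192.634,39.075). Open path.

**Shape 7** — `<polygon>` rectangle, stroke `#000000` → cut (S771, F911). Machine vertices: (91.132,169.649) → (203.555,169.649) → (203.555,80.716) → (91.132,80.716) → (91.132,169.649). Closed: final G1 returns to the first vertex.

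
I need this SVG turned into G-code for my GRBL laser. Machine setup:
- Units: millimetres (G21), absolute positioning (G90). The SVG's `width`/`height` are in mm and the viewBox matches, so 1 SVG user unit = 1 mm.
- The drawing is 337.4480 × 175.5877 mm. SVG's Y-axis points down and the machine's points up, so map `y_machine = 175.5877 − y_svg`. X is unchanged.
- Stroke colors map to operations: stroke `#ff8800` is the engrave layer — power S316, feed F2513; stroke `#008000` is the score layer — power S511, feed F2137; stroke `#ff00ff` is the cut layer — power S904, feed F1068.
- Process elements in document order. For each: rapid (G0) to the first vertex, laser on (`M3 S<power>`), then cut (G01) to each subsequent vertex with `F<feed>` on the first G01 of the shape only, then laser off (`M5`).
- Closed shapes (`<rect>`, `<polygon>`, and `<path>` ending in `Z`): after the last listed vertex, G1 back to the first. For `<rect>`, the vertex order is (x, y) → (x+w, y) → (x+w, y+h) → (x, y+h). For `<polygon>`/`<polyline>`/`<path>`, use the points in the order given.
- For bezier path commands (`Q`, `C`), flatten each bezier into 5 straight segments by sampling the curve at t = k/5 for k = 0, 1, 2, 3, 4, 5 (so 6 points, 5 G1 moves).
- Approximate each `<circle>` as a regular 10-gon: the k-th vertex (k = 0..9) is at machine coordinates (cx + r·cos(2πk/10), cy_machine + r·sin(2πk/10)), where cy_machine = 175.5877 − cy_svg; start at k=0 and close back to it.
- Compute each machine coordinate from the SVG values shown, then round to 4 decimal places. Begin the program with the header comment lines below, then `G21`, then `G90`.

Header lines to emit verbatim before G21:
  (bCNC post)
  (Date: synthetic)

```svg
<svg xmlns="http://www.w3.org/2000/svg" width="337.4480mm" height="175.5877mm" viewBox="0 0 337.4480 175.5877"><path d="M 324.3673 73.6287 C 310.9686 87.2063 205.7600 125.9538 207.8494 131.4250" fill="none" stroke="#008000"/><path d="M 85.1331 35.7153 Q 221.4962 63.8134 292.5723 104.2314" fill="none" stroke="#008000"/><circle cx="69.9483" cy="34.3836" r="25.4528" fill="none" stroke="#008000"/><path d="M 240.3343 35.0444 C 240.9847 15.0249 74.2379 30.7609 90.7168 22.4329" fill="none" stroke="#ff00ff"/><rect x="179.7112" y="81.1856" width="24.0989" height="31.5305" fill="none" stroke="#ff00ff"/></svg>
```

(bCNC post)
(Date: synthetic)
G21
G90
G0 X324.3673 Y101.9590
M3 S511
G01 X306.9038 Y91.2596 F2137
G01 X276.9630 Y77.3249
G01 X244.1023 Y62.9602
G01 X217.8787 Y50.9710
G01 X207.8494 Y44.1627
M5
G0 X85.1331 Y139.8724
M3 S511
G01 X137.0669 Y128.1404 F2137
G01 X183.7777 Y115.4227
G01 X225.2655 Y101.7195
G01 X261.5304 Y87.0307
G01 X292.5723 Y71.3563
M5
G0 X95.4011 Y141.2041
M3 S511
G01 X90.5400 Y156.1649 F2137
G01 X77.8136 Y165.4112
G01 X62.0830 Y165.4112
G01 X49.3566 Y156.1649
G01 X44.4955 Y141.2041
G01 X49.3566 Y126.2433
G01 X62.0830 Y116.9970
G01 X77.8136 Y116.9970
G01 X90.5400 Y126.2433
G01 X95.4011 Y141.2041
M5
G0 X240.3343 Y140.5433
M3 S904
G01 X223.4419 Y148.7429 F1068
G01 X183.2040 Y151.2325
G01 X136.4506 Y150.8835
G01 X100.0116 Y150.5671
G01 X90.7168 Y153.1548
M5
G0 X179.7112 Y94.4021
M3 S904
G01 X203.8101 Y94.4021 F1068
G01 X203.8101 Y62.8716
G01 X179.7112 Y62.8716
G01 X179.7112 Y94.4021
M5

1 u = 1 mm; y_m = 175.5877 − y.

[1] `<path>` cubic bezier, #008000→score S511 F2137: (324.3673,101.9590) → (306.9038,91.2596) → (276.9630,77.3249) → (244.1023,62.9602) → (217.8787,50.9710) → (207.8494,44.1627)

[2] `<path>` quadratic bezier, #008000→score S511 F2137: (85.1331,139.8724) → (137.0669,128.1404) → (183.7777,115.4227) → (225.2655,101.7195) → (261.5304,87.0307) → (292.5723,71.3563)

[3] `<circle>` circle, #008000→score S511 F2137: (95.4011,141.2041) → (90.5400,156.1649) → (77.8136,165.4112) → (62.0830,165.4112) → (49.3566,156.1649) → (44.4955,141.2041) → (49.3566,126.2433) → (62.0830,116.9970) → (77.8136,116.9970) → (90.5400,126.2433) → (95.4011,141.2041) (closed)

[4] `<path>` cubic bezier, #ff00ff→cut S904 F1068: (240.3343,140.5433) → (223.4419,148.7429) → (183.2040,151.2325) → (136.4506,150.8835) → (100.0116,150.5671) → (90.7168,153.1548)

[5] `<rect>` rectangle, #ff00ff→cut S904 F1068: (179.7112,94.4021) → (203.8101,94.4021) → (203.8101,62.8716) → (179.7112,62.8716) → (179.7112,94.4021) (closed)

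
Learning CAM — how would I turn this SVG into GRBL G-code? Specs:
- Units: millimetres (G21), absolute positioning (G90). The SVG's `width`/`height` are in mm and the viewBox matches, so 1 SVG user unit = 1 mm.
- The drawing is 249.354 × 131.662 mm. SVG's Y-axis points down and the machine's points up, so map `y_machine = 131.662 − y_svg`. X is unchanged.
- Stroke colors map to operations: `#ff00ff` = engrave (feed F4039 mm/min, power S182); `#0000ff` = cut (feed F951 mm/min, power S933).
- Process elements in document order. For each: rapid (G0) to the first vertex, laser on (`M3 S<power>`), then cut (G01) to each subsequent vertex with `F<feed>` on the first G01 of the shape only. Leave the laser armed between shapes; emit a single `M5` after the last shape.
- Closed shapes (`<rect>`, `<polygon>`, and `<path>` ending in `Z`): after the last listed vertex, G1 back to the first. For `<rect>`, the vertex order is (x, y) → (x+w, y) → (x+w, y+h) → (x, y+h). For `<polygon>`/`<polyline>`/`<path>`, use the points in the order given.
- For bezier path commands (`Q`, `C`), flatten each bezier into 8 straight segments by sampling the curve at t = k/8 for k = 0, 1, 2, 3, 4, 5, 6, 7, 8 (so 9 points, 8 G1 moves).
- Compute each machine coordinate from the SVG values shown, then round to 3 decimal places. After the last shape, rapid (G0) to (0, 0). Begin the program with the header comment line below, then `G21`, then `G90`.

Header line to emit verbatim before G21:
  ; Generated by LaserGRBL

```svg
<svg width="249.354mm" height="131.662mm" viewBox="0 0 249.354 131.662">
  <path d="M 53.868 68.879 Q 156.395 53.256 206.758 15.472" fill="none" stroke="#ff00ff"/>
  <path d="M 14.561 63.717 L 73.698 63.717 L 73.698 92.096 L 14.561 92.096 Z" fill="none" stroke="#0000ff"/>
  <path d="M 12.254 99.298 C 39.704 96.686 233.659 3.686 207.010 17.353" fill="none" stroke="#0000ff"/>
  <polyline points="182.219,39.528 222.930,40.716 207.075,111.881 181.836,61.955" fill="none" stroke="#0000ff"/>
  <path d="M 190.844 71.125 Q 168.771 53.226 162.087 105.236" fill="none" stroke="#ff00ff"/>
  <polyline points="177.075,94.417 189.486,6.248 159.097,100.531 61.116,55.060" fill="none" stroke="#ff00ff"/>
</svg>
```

; Generated by LaserGRBL
G21
G90
G0 X53.868 Y62.783
M3 S182
G01 X78.685 Y67.035 F4039
G01 X101.871 Y71.980
G01 X123.428 Y77.617
G01 X143.354 Y83.946
G01 X161.650 Y90.968
G01 X178.316 Y98.683
G01 X193.352 Y107.090
G01 X206.758 Y116.190
G0 X14.561 Y67.945
M3 S933
G01 X73.698 Y67.945 F951
G01 X73.698 Y39.566
G01 X14.561 Y39.566
G01 X14.561 Y67.945
G0 X12.254 Y32.364
M3 S933
G01 X29.597 Y37.196 F951
G01 X58.013 Y48.192
G01 X92.966 Y63.043
G01 X129.919 Y79.441
G01 X164.337 Y95.076
G01 X191.682 Y107.638
G01 X207.419 Y114.819
G01 X207.010 Y114.309
G0 X182.219 Y92.134
M3 S933
G01 X222.930 Y90.946 F951
G01 X207.075 Y19.781
G01 X181.836 Y69.707
G0 X190.844 Y60.537
M3 S182
G01 X185.566 Y63.919 F4039
G01 X180.769 Y65.117
G01 X176.453 Y64.130
G01 X172.618 Y60.959
G01 X169.264 Y55.603
G01 X166.391 Y48.062
G01 X163.998 Y38.336
G01 X162.087 Y26.426
G0 X177.075 Y37.245
M3 S182
G01 X189.486 Y125.414 F4039
G01 X159.097 Y31.131
G01 X61.116 Y76.602
M5
G0 X0.000 Y0.000

Since the viewBox matches the mm dimensions, user units are millimetres directly. The only transform is the Y-flip y_m = 131.662 − y_svg.

Shape 1 is a quadratic bezier drawn with `<path>`. Its stroke #ff00ff means engrave at S182, F4039. After flipping Y the toolpath is (53.868,62.783) → (78.685,67.035) → (101.871,71.980) → (123.428,77.617) → (143.354,83.946) → (161.650,90.968) → (178.316,98.683) → (193.352,107.090) → (206.758,116.190).

Shape 2 is a rectangle drawn with `<path>`. Its stroke #0000ff means cut at S933, F951. After flipping Y the toolpath is (14.561,67.945) → (73.698,67.945) → (73.698,39.566) → (14.561,39.566) → (14.561,67.945), returning to the start.

Shape 3 is a cubic bezier drawn with `<path>`. Its stroke #0000ff means cut at S933, F951. After flipping Y the toolpath is (12.254,32.364) → (29.597,37.196) → (58.013,48.192) → (92.966,63.043) → (129.919,79.441) → (164.337,95.076) → (191.682,107.638) → (207.419,114.819) → (207.010,114.309).

Shape 4 is a open polyline drawn with `<polyline>`. Its stroke #0000ff means cut at S933, F951. After flipping Y the toolpath is (182.219,92.134) → (222.930,90.946) → (207.075,19.781) → (181.836,69.707).

Shape 5 is a quadratic bezier drawn with `<path>`. Its stroke #ff00ff means engrave at S182, F4039. After flipping Y the toolpath is (190.844,60.537) → (185.566,63.919) → (180.769,65.117) → (176.453,64.130) → (172.618,60.959) → (169.264,55.603) → (166.391,48.062) → (163.998,38.336) → (162.087,26.426).

Shape 6 is a open polyline drawn with `<polyline>`. Its stroke #ff00ff means engrave at S182, F4039. After flipping Y the toolpath is (177.075,37.245) → (189.486,125.414) → (159.097,31.131) → (61.116,76.602).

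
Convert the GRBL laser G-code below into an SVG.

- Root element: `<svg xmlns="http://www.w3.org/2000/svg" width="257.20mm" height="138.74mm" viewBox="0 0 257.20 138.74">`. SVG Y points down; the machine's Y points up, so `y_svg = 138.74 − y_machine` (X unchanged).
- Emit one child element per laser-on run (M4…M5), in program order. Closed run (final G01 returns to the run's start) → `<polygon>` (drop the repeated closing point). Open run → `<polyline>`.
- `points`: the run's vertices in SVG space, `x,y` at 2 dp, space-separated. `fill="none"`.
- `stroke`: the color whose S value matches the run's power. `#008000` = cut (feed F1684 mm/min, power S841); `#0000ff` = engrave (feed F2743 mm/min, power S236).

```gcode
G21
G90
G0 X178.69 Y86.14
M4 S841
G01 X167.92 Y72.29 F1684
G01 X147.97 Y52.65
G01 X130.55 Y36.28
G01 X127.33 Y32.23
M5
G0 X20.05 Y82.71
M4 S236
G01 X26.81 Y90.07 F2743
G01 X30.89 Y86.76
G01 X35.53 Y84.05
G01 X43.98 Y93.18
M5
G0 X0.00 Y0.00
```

<svg xmlns="http://www.w3.org/2000/svg" width="257.20mm" height="138.74mm" viewBox="0 0 257.20 138.74">
  <polyline points="178.69,52.60 167.92,66.45 147.97,86.09 130.55,102.46 127.33,106.51" fill="none" stroke="#008000"/>
  <polyline points="20.05,56.03 26.81,48.67 30.89,51.98 35.53,54.69 43.98,45.56" fill="none" stroke="#0000ff"/>
</svg>

Machine Y-up, SVG Y-down with viewBox height 138.74, so y_svg = 138.74 − y_machine; X carries over.

Run 1: power S841 maps to stroke `#008000` (cut). The run is open, so emit a `<polyline>` with points (Y-flipped): 178.69,52.60 167.92,66.45 147.97,86.09 130.55,102.46 127.33,106.51.

Run 2: S236 ⇒ engrave layer `#0000ff`. The run is open, so emit a `<polyline>` with points (Y-flipped): 20.05,56.03 26.81,48.67 30.89,51.98 35.53,54.69 43.98,45.56.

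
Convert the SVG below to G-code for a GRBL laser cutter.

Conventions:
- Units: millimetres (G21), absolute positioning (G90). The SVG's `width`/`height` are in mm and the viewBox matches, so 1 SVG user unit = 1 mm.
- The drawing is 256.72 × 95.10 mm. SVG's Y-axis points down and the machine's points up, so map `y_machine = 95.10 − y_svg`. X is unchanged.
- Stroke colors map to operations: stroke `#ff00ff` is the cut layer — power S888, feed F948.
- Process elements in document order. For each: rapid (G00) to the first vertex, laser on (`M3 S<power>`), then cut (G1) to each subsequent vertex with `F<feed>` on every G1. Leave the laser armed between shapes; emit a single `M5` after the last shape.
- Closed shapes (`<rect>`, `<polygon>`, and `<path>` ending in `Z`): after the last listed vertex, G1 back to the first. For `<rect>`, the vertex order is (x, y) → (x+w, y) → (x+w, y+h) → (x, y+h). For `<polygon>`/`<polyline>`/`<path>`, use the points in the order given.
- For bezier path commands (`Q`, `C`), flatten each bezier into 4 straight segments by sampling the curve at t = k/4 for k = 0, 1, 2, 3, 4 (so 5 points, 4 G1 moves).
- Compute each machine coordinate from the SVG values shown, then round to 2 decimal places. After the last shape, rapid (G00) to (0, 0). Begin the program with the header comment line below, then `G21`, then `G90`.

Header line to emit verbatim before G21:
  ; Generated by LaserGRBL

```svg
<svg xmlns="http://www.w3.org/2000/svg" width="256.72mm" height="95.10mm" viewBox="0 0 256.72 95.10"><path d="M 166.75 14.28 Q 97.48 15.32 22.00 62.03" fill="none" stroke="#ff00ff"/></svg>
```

1 u = 1 mm; y_m = 95.10 − y.

[1] `<path>` quadratic bezier, #ff00ff→cut S888 F948: (166.75,80.82) → (131.73,77.45) → (95.93,68.36) → (59.35,53.57) → (22.00,33.07)

; Generated by LaserGRBL
G21
G90
G00 X166.75 Y80.82
M3 S888
G1 X131.73 Y77.45 F948
G1 X95.93 Y68.36 F948
G1 X59.35 Y53.57 F948
G1 X22.00 Y33.07 F948
M5
G00 X0.00 Y0.00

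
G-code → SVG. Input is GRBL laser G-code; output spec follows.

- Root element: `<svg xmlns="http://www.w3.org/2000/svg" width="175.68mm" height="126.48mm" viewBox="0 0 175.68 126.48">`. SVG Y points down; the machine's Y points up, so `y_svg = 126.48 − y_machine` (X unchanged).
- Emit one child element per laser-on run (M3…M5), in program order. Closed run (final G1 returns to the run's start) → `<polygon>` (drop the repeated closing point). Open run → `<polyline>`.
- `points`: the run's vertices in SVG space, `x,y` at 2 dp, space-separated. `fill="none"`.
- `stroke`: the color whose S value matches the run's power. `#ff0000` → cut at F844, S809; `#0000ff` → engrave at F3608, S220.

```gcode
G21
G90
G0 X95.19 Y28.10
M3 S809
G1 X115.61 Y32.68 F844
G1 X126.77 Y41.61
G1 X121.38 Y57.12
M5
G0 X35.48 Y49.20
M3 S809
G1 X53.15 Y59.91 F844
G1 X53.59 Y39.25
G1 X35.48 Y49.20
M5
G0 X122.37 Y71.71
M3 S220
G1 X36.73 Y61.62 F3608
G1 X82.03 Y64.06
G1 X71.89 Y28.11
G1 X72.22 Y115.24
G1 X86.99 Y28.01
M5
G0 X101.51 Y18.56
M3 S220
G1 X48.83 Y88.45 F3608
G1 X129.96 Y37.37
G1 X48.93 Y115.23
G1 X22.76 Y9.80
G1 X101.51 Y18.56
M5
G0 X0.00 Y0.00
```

Each laser-on run becomes one SVG element. Flip Y back into SVG space with y_svg = 126.48 − y_machine.

Run 1: S809 ⇒ cut layer `#ff0000`. The run is open, so emit a `<polyline>` with points (Y-flipped): 95.19,98.38 115.61,93.80 126.77,84.87 121.38,69.36.

Run 2: the run's S809 means `#ff0000` (cut). The run returns to its start, so emit a `<polygon>` with points (Y-flipped): 35.48,77.28 53.15,66.57 53.59,87.23.

Run 3: S220 ⇒ engrave layer `#0000ff`. The run is open, so emit a `<polyline>` with points (Y-flipped): 122.37,54.77 36.73,64.86 82.03,62.42 71.89,98.37 72.22,11.24 86.99,98.47.

Run 4: power S220 maps to stroke `#0000ff` (engrave). The run returns to its start, so emit a `<polygon>` with points (Y-flipped): 101.51,107.92 48.83,38.03 129.96,89.11 48.93,11.25 22.76,116.68.

<svg xmlns="http://www.w3.org/2000/svg" width="175.68mm" height="126.48mm" viewBox="0 0 175.68 126.48">
  <polyline points="95.19,98.38 115.61,93.80 126.77,84.87 121.38,69.36" fill="none" stroke="#ff0000"/>
  <polygon points="35.48,77.28 53.15,66.57 53.59,87.23" fill="none" stroke="#ff0000"/>
  <polyline points="122.37,54.77 36.73,64.86 82.03,62.42 71.89,98.37 72.22,11.24 86.99,98.47" fill="none" stroke="#0000ff"/>
  <polygon points="101.51,107.92 48.83,38.03 129.96,89.11 48.93,11.25 22.76,116.68" fill="none" stroke="#0000ff"/>
</svg>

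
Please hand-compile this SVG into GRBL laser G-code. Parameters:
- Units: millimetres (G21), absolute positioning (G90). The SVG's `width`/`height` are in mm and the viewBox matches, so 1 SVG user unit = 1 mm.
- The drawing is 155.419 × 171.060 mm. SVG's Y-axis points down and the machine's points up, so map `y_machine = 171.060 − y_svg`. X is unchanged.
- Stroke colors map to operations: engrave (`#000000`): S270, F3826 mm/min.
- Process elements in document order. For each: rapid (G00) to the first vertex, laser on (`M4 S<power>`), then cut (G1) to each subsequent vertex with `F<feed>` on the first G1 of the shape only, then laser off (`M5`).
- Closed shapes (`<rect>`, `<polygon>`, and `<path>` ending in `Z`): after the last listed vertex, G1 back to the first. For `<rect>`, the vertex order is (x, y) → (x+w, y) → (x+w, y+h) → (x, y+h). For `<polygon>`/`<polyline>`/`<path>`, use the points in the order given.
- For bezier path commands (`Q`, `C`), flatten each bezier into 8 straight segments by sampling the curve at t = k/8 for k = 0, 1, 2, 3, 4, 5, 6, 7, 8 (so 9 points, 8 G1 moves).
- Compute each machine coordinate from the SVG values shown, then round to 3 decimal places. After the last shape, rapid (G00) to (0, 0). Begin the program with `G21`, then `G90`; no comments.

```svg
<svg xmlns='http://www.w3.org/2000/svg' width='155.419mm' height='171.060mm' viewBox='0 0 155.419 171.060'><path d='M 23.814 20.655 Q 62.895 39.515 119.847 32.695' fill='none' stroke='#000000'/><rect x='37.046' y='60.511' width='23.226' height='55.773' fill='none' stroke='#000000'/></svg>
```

G21
G90
G00 X23.814 Y150.405
M4 S270
G1 X33.863 Y146.091 F3826
G1 X44.471 Y142.580
G1 X55.638 Y139.871
G1 X67.363 Y137.965
G1 X79.646 Y136.861
G1 X92.488 Y136.560
G1 X105.888 Y137.061
G1 X119.847 Y138.365
M5
G00 X37.046 Y110.549
M4 S270
G1 X60.272 Y110.549 F3826
G1 X60.272 Y54.776
G1 X37.046 Y54.776
G1 X37.046 Y110.549
M5
G00 X0.000 Y0.000

1 u = 1 mm; y_m = 171.060 − y.

[1] `<path>` quadratic bezier, #000000→engrave S270 F3826: (23.814,150.405) → (33.863,146.091) → (44.471,142.580) → (55.638,139.871) → (67.363,137.965) → (79.646,136.861) → (92.488,136.560) → (105.888,137.061) → (119.847,138.365)

[2] `<rect>` rectangle, #000000→engrave S270 F3826: (37.046,110.549) → (60.272,110.549) → (60.272,54.776) → (37.046,54.776) → (37.046,110.549) (closed)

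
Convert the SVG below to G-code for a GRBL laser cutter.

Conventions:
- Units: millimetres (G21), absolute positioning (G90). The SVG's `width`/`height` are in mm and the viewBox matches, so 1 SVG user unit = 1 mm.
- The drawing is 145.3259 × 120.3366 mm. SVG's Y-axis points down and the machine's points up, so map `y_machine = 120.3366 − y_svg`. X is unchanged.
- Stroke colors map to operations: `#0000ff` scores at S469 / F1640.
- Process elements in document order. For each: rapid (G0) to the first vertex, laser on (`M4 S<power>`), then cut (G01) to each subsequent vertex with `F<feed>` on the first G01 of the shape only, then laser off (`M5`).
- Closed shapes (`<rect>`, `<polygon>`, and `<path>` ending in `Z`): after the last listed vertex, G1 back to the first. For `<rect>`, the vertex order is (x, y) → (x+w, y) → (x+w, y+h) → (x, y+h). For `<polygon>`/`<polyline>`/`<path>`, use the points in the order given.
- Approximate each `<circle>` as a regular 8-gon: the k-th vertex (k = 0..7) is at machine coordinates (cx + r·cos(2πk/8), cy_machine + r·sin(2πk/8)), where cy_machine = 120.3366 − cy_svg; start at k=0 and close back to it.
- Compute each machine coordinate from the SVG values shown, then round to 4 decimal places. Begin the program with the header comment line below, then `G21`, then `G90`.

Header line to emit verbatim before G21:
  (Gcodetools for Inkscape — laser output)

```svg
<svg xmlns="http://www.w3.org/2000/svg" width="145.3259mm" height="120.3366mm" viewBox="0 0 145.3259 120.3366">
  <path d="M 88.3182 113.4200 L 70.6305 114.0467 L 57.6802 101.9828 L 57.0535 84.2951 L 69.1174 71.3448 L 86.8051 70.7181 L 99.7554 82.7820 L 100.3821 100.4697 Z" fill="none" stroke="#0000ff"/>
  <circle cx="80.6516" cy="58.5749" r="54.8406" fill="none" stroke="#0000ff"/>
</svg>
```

(Gcodetools for Inkscape — laser output)
G21
G90
G0 X88.3182 Y6.9166
M4 S469
G01 X70.6305 Y6.2899 F1640
G01 X57.6802 Y18.3538
G01 X57.0535 Y36.0415
G01 X69.1174 Y48.9918
G01 X86.8051 Y49.6185
G01 X99.7554 Y37.5546
G01 X100.3821 Y19.8669
G01 X88.3182 Y6.9166
M5
G0 X135.4922 Y61.7617
M4 S469
G01 X119.4298 Y100.5399 F1640
G01 X80.6516 Y116.6023
G01 X41.8734 Y100.5399
G01 X25.8110 Y61.7617
G01 X41.8734 Y22.9835
G01 X80.6516 Y6.9211
G01 X119.4298 Y22.9835
G01 X135.4922 Y61.7617
M5

1 u = 1 mm; y_m = 120.3366 − y.

[1] `<path>` regular polygon, #0000ff→score S469 F1640: (88.3182,6.9166) → (70.6305,6.2899) → (57.6802,18.3538) → (57.0535,36.0415) → (69.1174,48.9918) → (86.8051,49.6185) → (99.7554,37.5546) → (100.3821,19.8669) → (88.3182,6.9166) (closed)

[2] `<circle>` circle, #0000ff→score S469 F1640: (135.4922,61.7617) → (119.4298,100.5399) → (80.6516,116.6023) → (41.8734,100.5399) → (25.8110,61.7617) → (41.8734,22.9835) → (80.6516,6.9211) → (119.4298,22.9835) → (135.4922,61.7617) (closed)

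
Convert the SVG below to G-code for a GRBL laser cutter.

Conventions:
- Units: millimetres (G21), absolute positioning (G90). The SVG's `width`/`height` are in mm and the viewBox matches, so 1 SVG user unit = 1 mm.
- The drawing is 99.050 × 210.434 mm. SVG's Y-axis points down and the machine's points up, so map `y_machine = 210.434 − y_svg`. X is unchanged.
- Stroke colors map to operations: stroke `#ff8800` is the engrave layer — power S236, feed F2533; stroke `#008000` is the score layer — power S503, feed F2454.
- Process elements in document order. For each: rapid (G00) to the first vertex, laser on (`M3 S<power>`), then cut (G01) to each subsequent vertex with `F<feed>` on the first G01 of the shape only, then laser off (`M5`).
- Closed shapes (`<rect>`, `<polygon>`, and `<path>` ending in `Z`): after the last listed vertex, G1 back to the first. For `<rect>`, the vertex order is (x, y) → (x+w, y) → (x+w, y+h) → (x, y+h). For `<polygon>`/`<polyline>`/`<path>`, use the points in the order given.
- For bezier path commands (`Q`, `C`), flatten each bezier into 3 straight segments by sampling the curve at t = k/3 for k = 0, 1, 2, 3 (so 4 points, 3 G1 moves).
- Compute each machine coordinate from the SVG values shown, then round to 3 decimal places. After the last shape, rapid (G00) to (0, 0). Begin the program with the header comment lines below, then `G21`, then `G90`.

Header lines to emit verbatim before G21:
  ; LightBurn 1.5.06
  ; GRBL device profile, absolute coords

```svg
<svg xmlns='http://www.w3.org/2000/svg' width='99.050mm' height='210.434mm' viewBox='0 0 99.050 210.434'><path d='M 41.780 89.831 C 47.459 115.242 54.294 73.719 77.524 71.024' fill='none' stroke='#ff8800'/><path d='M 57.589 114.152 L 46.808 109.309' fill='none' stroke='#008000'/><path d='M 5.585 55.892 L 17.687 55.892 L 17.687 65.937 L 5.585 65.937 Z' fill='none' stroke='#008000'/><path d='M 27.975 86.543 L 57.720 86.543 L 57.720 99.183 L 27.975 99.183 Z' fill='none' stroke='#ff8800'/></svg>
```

Since the viewBox matches the mm dimensions, user units are millimetres directly. The only transform is the Y-flip y_m = 210.434 − y_svg.

Shape 1 is a cubic bezier drawn with `<path>`. Its stroke #ff8800 means engrave at S236, F2533. After flipping Y the toolpath is (41.780,120.603) → (48.409,113.586) → (59.195,127.689) → (77.524,139.410).

Shape 2 is a line segment drawn with `<path>`. Its stroke #008000 means score at S503, F2454. After flipping Y the toolpath is (57.589,96.282) → (46.808,101.125).

Shape 3 is a rectangle drawn with `<path>`. Its stroke #008000 means score at S503, F2454. After flipping Y the toolpath is (5.585,154.542) → (17.687,154.542) → (17.687,144.497) → (5.585,144.497) → (5.585,154.542), returning to the start.

Shape 4 is a rectangle drawn with `<path>`. Its stroke #ff8800 means engrave at S236, F2533. After flipping Y the toolpath is (27.975,123.891) → (57.720,123.891) → (57.720,111.251) → (27.975,111.251) → (27.975,123.891), returning to the start.

; LightBurn 1.5.06
; GRBL device profile, absolute coords
G21
G90
G00 X41.780 Y120.603
M3 S236
G01 X48.409 Y113.586 F2533
G01 X59.195 Y127.689
G01 X77.524 Y139.410
M5
G00 X57.589 Y96.282
M3 S503
G01 X46.808 Y101.125 F2454
M5
G00 X5.585 Y154.542
M3 S503
G01 X17.687 Y154.542 F2454
G01 X17.687 Y144.497
G01 X5.585 Y144.497
G01 X5.585 Y154.542
M5
G00 X27.975 Y123.891
M3 S236
G01 X57.720 Y123.891 F2533
G01 X57.720 Y111.251
G01 X27.975 Y111.251
G01 X27.975 Y123.891
M5
G00 X0.000 Y0.000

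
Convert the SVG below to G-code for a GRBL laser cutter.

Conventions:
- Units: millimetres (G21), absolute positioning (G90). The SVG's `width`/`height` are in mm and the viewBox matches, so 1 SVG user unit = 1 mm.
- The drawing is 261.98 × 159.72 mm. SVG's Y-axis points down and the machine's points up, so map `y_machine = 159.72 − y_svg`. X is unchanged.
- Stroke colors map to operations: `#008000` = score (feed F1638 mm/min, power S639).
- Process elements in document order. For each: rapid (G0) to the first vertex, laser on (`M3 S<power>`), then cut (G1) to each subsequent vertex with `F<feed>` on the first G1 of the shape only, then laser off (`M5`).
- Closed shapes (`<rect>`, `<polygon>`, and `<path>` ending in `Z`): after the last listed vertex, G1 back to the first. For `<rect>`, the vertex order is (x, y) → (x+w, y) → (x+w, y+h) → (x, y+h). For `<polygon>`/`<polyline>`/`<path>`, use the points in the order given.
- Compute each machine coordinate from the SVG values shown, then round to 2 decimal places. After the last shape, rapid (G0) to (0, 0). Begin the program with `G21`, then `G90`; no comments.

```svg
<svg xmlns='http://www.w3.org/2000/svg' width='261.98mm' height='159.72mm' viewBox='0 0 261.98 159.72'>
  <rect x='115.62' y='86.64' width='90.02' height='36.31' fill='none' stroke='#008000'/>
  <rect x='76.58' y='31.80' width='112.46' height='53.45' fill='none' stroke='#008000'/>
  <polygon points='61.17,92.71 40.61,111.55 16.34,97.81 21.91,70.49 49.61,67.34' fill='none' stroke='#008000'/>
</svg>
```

1 u = 1 mm; y_m = 159.72 − y.

[1] `<rect>` rectangle, #008000→score S639 F1638: (115.62,73.08) → (205.64,73.08) → (205.64,36.77) → (115.62,36.77) → (115.62,73.08) (closed)

[2] `<rect>` rectangle, #008000→score S639 F1638: (76.58,127.92) → (189.04,127.92) → (189.04,74.47) → (76.58,74.47) → (76.58,127.92) (closed)

[3] `<polygon>` regular polygon, #008000→score S639 F1638: (61.17,67.01) → (40.61,48.17) → (16.34,61.91) → (21.91,89.23) → (49.61,92.38) → (61.17,67.01) (closed)

G21
G90
G0 X115.62 Y73.08
M3 S639
G1 X205.64 Y73.08 F1638
G1 X205.64 Y36.77
G1 X115.62 Y36.77
G1 X115.62 Y73.08
M5
G0 X76.58 Y127.92
M3 S639
G1 X189.04 Y127.92 F1638
G1 X189.04 Y74.47
G1 X76.58 Y74.47
G1 X76.58 Y127.92
M5
G0 X61.17 Y67.01
M3 S639
G1 X40.61 Y48.17 F1638
G1 X16.34 Y61.91
G1 X21.91 Y89.23
G1 X49.61 Y92.38
G1 X61.17 Y67.01
M5
G0 X0.00 Y0.00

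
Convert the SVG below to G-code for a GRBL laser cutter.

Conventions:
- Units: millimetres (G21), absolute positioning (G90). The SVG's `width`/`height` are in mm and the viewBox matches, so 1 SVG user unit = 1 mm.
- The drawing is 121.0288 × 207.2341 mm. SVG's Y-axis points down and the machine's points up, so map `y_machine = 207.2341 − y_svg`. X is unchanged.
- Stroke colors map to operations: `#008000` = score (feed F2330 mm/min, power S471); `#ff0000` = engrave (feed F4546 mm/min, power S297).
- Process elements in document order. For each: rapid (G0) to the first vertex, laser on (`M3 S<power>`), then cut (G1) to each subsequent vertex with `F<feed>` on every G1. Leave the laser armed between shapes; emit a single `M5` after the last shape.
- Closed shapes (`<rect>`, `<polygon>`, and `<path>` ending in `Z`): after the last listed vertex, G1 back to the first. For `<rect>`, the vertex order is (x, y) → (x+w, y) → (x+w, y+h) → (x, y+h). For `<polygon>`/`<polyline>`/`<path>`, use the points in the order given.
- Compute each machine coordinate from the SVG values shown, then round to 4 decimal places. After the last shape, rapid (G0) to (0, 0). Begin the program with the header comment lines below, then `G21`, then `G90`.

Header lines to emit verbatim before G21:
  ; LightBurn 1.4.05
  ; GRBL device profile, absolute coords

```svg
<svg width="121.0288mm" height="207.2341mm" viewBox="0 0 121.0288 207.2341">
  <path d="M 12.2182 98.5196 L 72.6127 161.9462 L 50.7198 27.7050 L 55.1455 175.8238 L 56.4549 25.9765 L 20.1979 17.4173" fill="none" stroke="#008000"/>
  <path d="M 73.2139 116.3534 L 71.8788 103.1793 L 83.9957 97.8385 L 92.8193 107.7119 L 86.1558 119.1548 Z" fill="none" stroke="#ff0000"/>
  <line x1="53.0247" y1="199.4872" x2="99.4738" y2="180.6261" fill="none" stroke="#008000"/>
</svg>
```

; LightBurn 1.4.05
; GRBL device profile, absolute coords
G21
G90
G0 X12.2182 Y108.7145
M3 S471
G1 X72.6127 Y45.2879 F2330
G1 X50.7198 Y179.5291 F2330
G1 X55.1455 Y31.4103 F2330
G1 X56.4549 Y181.2576 F2330
G1 X20.1979 Y189.8168 F2330
G0 X73.2139 Y90.8807
M3 S297
G1 X71.8788 Y104.0548 F4546
G1 X83.9957 Y109.3956 F4546
G1 X92.8193 Y99.5222 F4546
G1 X86.1558 Y88.0793 F4546
G1 X73.2139 Y90.8807 F4546
G0 X53.0247 Y7.7469
M3 S471
G1 X99.4738 Y26.6080 F2330
M5
G0 X0.0000 Y0.0000

viewBox `0 0 121.0288 207.2341` with mm width/height → 1 unit = 1 mm. Flip: y_m = 207.2341 − y_svg.

**Shape 1** — `<path>` open polyline, stroke `#008000` → score (S471, F2330). Machine vertices: (12.2182,108.7145) → (72.6127,45.2879) → (50.7198,179.5291) → (55.1455,31.4103) → (56.4549,181.2576) → (20.1979,189.8168). Open path.

**Shape 2** — `<path>` regular polygon, stroke `#ff0000` → engrave (S297, F4546). Machine vertices: (73.2139,90.8807) → (71.8788,104.0548) → (83.9957,109.3956) → (92.8193,99.5222) → (86.1558,88.0793) → (73.2139,90.8807). Closed: final G1 returns to the first vertex.

**Shape 3** — `<line>` line segment, stroke `#008000` → score (S471, F2330). Machine vertices: (53.0247,7.7469) → (99.4738,26.6080). Open path.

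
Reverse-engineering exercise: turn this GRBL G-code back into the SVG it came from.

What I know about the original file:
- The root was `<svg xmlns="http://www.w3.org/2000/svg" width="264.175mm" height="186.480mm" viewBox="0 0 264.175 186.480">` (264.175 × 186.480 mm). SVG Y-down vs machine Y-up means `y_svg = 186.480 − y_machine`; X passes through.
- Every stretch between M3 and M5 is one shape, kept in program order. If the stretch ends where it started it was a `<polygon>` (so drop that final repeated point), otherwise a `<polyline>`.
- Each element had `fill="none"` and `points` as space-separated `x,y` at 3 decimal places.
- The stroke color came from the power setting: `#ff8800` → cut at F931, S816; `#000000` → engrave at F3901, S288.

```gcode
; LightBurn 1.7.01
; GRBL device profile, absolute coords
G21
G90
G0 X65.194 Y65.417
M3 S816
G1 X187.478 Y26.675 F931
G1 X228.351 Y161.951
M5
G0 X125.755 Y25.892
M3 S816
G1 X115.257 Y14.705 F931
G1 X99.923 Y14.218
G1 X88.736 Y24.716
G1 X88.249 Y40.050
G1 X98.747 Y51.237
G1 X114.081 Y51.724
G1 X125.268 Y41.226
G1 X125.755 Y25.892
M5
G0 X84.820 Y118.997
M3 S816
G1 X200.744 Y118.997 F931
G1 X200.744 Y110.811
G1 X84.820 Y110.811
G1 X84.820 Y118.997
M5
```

y_svg = 186.480 − y_m. Every run uses S816, so all elements get stroke `#ff8800` (cut).

[1] open run; points: 65.194,121.063 187.478,159.805 228.351,24.529

[2] closed run; points: 125.755,160.588 115.257,171.775 99.923,172.262 88.736,161.764 88.249,146.430 98.747,135.243 114.081,134.756 125.268,145.254

[3] closed run; points: 84.820,67.483 200.744,67.483 200.744,75.669 84.820,75.669

<svg xmlns="http://www.w3.org/2000/svg" width="264.175mm" height="186.480mm" viewBox="0 0 264.175 186.480">
  <polyline points="65.194,121.063 187.478,159.805 228.351,24.529" fill="none" stroke="#ff8800"/>
  <polygon points="125.755,160.588 115.257,171.775 99.923,172.262 88.736,161.764 88.249,146.430 98.747,135.243 114.081,134.756 125.268,145.254" fill="none" stroke="#ff8800"/>
  <polygon points="84.820,67.483 200.744,67.483 200.744,75.669 84.820,75.669" fill="none" stroke="#ff8800"/>
</svg>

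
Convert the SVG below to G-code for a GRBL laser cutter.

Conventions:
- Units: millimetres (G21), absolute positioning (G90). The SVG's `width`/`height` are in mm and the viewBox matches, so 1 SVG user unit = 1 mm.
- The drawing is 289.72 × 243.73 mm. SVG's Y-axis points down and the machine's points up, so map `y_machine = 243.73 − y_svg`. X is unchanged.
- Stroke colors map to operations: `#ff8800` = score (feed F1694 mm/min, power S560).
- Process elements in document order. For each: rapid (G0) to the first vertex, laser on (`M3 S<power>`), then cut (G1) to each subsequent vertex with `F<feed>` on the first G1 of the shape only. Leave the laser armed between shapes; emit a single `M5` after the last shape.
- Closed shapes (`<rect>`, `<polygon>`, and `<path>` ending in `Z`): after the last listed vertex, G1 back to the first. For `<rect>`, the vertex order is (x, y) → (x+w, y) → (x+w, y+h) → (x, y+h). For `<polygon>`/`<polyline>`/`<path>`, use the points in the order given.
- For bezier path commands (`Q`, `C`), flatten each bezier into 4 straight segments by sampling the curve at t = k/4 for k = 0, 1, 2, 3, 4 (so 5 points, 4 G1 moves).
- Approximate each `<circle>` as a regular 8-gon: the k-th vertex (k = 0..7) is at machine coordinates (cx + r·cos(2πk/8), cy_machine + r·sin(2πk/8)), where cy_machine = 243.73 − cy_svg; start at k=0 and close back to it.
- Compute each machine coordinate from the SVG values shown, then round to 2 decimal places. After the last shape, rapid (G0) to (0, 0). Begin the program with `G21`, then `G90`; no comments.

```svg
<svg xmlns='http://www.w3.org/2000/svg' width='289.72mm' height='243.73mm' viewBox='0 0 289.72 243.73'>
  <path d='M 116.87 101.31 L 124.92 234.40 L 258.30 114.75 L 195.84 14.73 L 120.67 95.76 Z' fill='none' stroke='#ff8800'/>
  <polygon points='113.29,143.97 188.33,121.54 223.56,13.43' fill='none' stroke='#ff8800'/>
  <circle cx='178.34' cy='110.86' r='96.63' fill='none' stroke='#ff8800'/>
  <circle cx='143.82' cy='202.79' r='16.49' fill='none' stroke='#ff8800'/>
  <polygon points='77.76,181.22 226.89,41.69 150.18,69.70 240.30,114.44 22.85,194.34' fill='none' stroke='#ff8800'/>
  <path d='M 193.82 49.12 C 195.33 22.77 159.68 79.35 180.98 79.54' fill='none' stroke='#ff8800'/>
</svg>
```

1 u = 1 mm; y_m = 243.73 − y.

[1] `<path>` closed polygon, #ff8800→score S560 F1694: (116.87,142.42) → (124.92,9.33) → (258.30,128.98) → (195.84,229.00) → (120.67,147.97) → (116.87,142.42) (closed)

[2] `<polygon>` closed polygon, #ff8800→score S560 F1694: (113.29,99.76) → (188.33,122.19) → (223.56,230.30) → (113.29,99.76) (closed)

[3] `<circle>` circle, #ff8800→score S560 F1694: (274.97,132.87) → (246.67,201.20) → (178.34,229.50) → (110.01,201.20) → (81.71,132.87) → (110.01,64.54) → (178.34,36.24) → (246.67,64.54) → (274.97,132.87) (closed)

[4] `<circle>` circle, #ff8800→score S560 F1694: (160.31,40.94) → (155.48,52.60) → (143.82,57.43) → (132.16,52.60) → (127.33,40.94) → (132.16,29.28) → (143.82,24.45) → (155.48,29.28) → (160.31,40.94) (closed)

[5] `<polygon>` closed polygon, #ff8800→score S560 F1694: (77.76,62.51) → (226.89,202.04) → (150.18,174.03) → (240.30,129.29) → (22.85,49.39) → (77.76,62.51) (closed)

[6] `<path>` cubic bezier, #ff8800→score S560 F1694: (193.82,194.61) → (189.46,201.00) → (179.98,189.35) → (174.21,172.73) → (180.98,164.19)

G21
G90
G0 X116.87 Y142.42
M3 S560
G1 X124.92 Y9.33 F1694
G1 X258.30 Y128.98
G1 X195.84 Y229.00
G1 X120.67 Y147.97
G1 X116.87 Y142.42
G0 X113.29 Y99.76
M3 S560
G1 X188.33 Y122.19 F1694
G1 X223.56 Y230.30
G1 X113.29 Y99.76
G0 X274.97 Y132.87
M3 S560
G1 X246.67 Y201.20 F1694
G1 X178.34 Y229.50
G1 X110.01 Y201.20
G1 X81.71 Y132.87
G1 X110.01 Y64.54
G1 X178.34 Y36.24
G1 X246.67 Y64.54
G1 X274.97 Y132.87
G0 X160.31 Y40.94
M3 S560
G1 X155.48 Y52.60 F1694
G1 X143.82 Y57.43
G1 X132.16 Y52.60
G1 X127.33 Y40.94
G1 X132.16 Y29.28
G1 X143.82 Y24.45
G1 X155.48 Y29.28
G1 X160.31 Y40.94
G0 X77.76 Y62.51
M3 S560
G1 X226.89 Y202.04 F1694
G1 X150.18 Y174.03
G1 X240.30 Y129.29
G1 X22.85 Y49.39
G1 X77.76 Y62.51
G0 X193.82 Y194.61
M3 S560
G1 X189.46 Y201.00 F1694
G1 X179.98 Y189.35
G1 X174.21 Y172.73
G1 X180.98 Y164.19
M5
G0 X0.00 Y0.00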